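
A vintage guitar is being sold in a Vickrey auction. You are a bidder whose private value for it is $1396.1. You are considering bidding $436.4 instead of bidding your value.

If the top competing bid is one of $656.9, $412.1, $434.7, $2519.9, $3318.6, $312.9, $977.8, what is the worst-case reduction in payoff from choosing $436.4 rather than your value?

$739.2

$656.9: truthful gives $739.2, deviation gives $0 → loss $739.2.
$412.1: same outcome either way → loss $0.
$434.7: same outcome either way → loss $0.
$2519.9: same outcome either way → loss $0.
$3318.6: same outcome either way → loss $0.
$312.9: same outcome either way → loss $0.
$977.8: truthful gives $418.3, deviation gives $0 → loss $418.3.
Maximum loss: $739.2.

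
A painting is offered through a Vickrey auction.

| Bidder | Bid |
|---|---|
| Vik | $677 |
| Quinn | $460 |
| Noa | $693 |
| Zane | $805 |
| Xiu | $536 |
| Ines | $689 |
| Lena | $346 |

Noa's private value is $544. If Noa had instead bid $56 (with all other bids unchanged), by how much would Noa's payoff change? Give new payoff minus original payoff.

The highest bid among the other bidders is $805; Noa's bid doesn't change that.
Original bid $693: Noa is not highest (top rival bid is $805); payoff $0.
Alternative bid $56: Noa is not highest (top rival bid is $805); payoff $0.
Change in payoff = $0 − ($0) = $0.

$0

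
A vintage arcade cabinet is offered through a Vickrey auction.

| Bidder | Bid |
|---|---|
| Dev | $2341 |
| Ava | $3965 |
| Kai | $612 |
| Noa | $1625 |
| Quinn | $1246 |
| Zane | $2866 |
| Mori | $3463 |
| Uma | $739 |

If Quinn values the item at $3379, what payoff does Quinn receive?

$0

Highest bid: Ava at $3965, so Ava wins.
Second-highest bid: Mori at $3463 — that is the price the winner pays.
Quinn did not win, so Quinn pays nothing and receives nothing: payoff $0.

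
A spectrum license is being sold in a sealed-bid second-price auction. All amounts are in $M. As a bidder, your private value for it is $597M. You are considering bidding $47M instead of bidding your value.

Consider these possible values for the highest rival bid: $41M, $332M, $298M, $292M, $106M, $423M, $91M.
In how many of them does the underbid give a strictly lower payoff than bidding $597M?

The deviation hurts exactly when the highest competing bid lies strictly between $47M and $597M — underbidding then forfeits a profitable win.
$41M: below both → same outcome either way.
$332M: inside the interval → strictly worse (loss $265M).
$298M: inside the interval → strictly worse (loss $299M).
$292M: inside the interval → strictly worse (loss $305M).
$106M: inside the interval → strictly worse (loss $491M).
$423M: inside the interval → strictly worse (loss $174M).
$91M: inside the interval → strictly worse (loss $506M).
Count: 6.

6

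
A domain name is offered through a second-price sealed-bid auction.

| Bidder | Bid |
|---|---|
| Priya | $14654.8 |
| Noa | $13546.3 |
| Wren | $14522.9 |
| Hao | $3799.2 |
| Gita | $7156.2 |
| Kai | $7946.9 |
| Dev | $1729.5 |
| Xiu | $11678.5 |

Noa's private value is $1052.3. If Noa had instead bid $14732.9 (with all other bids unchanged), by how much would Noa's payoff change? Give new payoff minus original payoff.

The highest bid among the other bidders is $14654.8; Noa's bid doesn't change that.
Original bid $13546.3: Noa is not highest (top rival bid is $14654.8); payoff $0.
Alternative bid $14732.9: Noa is highest, pays the top rival bid $14654.8; payoff $1052.3 − $14654.8 = −$13602.5.
Change in payoff = −$13602.5 − ($0) = −$13602.5.

−$13602.5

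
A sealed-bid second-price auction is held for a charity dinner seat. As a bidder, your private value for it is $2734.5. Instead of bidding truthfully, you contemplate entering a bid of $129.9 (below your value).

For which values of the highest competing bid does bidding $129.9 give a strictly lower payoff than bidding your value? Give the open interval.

($129.9, $2734.5)

If the competing bid is below $129.9, both bids win at the same price — no difference.
If it is above $2734.5, both bids lose — no difference.
If it lies strictly between $129.9 and $2734.5, bidding your value wins at a price below your value (positive payoff) while bidding $129.9 loses (payoff 0).
So the deviation strictly hurts on the open interval ($129.9, $2734.5).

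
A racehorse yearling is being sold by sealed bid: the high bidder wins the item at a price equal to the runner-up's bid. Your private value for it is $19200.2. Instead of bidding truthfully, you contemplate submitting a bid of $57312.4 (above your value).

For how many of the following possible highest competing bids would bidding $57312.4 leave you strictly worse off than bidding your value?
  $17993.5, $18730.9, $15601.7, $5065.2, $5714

The deviation hurts exactly when the highest competing bid lies strictly between $19200.2 and $57312.4 — overbidding then wins at a price above your value.
$17993.5: below both → same outcome either way.
$18730.9: below both → same outcome either way.
$15601.7: below both → same outcome either way.
$5065.2: below both → same outcome either way.
$5714: below both → same outcome either way.
Count: 0.

0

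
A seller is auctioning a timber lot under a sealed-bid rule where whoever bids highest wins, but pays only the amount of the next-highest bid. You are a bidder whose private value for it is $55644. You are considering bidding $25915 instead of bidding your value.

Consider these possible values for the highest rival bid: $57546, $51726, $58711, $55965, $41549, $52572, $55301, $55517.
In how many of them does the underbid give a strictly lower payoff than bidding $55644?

The deviation hurts exactly when the highest competing bid lies strictly between $25915 and $55644 — underbidding then forfeits a profitable win.
$57546: above both → same outcome either way.
$51726: inside the interval → strictly worse (loss $3918).
$58711: above both → same outcome either way.
$55965: above both → same outcome either way.
$41549: inside the interval → strictly worse (loss $14095).
$52572: inside the interval → strictly worse (loss $3072).
$55301: inside the interval → strictly worse (loss $343).
$55517: inside the interval → strictly worse (loss $127).
Count: 5.

5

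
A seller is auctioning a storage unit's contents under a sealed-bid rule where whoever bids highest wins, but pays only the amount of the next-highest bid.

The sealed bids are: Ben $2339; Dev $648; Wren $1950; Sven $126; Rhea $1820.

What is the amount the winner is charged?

$1950

Highest bid: Ben at $2339, so Ben wins.
Second-highest bid: Wren at $1950 — that is the price the winner pays.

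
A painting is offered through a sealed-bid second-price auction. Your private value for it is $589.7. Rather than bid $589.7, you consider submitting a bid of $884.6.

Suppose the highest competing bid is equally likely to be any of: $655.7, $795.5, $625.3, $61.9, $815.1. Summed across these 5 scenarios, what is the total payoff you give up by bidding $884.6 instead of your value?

The deviation costs you only when the competing bid falls strictly between $589.7 and $884.6; elsewhere both bids give the same outcome.
$655.7: truthful payoff $0, deviation payoff −$66 → loss $66.
$795.5: truthful payoff $0, deviation payoff −$205.8 → loss $205.8.
$625.3: truthful payoff $0, deviation payoff −$35.6 → loss $35.6.
$61.9: outcomes coincide → loss $0.
$815.1: truthful payoff $0, deviation payoff −$225.4 → loss $225.4.
Total loss = $66 + $205.8 + $35.6 + $225.4 = $532.8.
Because the price is fixed by the runner-up's bid, deviating from your value can only change a good outcome into a bad one — never the reverse.

$532.8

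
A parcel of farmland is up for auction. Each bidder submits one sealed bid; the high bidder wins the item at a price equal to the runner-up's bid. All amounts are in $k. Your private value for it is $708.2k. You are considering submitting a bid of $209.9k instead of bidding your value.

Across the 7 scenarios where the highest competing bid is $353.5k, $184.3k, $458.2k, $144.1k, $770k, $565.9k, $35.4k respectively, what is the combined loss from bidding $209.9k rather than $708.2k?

The deviation costs you only when the competing bid falls strictly between $209.9k and $708.2k; elsewhere both bids give the same outcome.
$353.5k: truthful payoff $354.7k, deviation payoff $0k → loss $354.7k.
$184.3k: outcomes coincide → loss $0k.
$458.2k: truthful payoff $250k, deviation payoff $0k → loss $250k.
$144.1k: outcomes coincide → loss $0k.
$770k: outcomes coincide → loss $0k.
$565.9k: truthful payoff $142.3k, deviation payoff $0k → loss $142.3k.
$35.4k: outcomes coincide → loss $0k.
Total loss = $354.7k + $250k + $142.3k = $747k.

$747k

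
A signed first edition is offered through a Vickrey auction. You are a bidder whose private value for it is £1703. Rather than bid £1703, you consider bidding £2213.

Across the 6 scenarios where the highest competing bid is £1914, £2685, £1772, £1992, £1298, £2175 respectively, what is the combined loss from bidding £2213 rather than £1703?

£1041

The deviation costs you only when the competing bid falls strictly between £1703 and £2213; elsewhere both bids give the same outcome.
£1914: truthful payoff £0, deviation payoff −£211 → loss £211.
£2685: outcomes coincide → loss £0.
£1772: truthful payoff £0, deviation payoff −£69 → loss £69.
£1992: truthful payoff £0, deviation payoff −£289 → loss £289.
£1298: outcomes coincide → loss £0.
£2175: truthful payoff £0, deviation payoff −£472 → loss £472.
Total loss = £211 + £69 + £289 + £472 = £1041.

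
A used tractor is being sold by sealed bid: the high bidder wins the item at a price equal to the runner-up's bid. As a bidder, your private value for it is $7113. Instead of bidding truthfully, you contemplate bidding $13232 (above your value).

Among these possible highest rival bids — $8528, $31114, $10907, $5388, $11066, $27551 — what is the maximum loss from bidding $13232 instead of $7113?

$8528: truthful gives $0, deviation gives −$1415 → loss $1415.
$31114: same outcome either way → loss $0.
$10907: truthful gives $0, deviation gives −$3794 → loss $3794.
$5388: same outcome either way → loss $0.
$11066: truthful gives $0, deviation gives −$3953 → loss $3953.
$27551: same outcome either way → loss $0.
Maximum loss: $3953.

$3953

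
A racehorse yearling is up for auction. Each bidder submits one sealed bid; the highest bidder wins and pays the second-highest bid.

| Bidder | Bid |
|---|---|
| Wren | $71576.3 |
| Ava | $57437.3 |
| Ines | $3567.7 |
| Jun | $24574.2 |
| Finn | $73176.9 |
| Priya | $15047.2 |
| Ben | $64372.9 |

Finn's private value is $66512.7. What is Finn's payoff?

Highest bid: Finn at $73176.9, so Finn wins.
Second-highest bid: Wren at $71576.3 — that is the price the winner pays.
Finn's payoff = value − price = $66512.7 − $71576.3 = −$5063.6.

−$5063.6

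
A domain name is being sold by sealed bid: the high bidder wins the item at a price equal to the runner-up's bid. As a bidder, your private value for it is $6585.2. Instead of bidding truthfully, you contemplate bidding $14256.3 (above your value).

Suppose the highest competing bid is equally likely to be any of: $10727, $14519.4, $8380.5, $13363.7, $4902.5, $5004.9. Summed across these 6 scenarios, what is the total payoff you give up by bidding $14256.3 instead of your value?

$12715.6

The deviation costs you only when the competing bid falls strictly between $6585.2 and $14256.3; elsewhere both bids give the same outcome.
$10727: truthful payoff $0, deviation payoff −$4141.8 → loss $4141.8.
$14519.4: outcomes coincide → loss $0.
$8380.5: truthful payoff $0, deviation payoff −$1795.3 → loss $1795.3.
$13363.7: truthful payoff $0, deviation payoff −$6778.5 → loss $6778.5.
$4902.5: outcomes coincide → loss $0.
$5004.9: outcomes coincide → loss $0.
Total loss = $4141.8 + $1795.3 + $6778.5 = $12715.6.
Because the price is fixed by the runner-up's bid, deviating from your value can only change a good outcome into a bad one — never the reverse.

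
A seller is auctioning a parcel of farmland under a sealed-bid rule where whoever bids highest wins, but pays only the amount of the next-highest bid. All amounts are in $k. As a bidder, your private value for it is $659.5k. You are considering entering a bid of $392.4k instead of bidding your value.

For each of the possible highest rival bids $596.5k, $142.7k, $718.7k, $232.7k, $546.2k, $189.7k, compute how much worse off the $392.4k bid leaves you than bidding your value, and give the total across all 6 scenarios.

$176.3k

The deviation costs you only when the competing bid falls strictly between $392.4k and $659.5k; elsewhere both bids give the same outcome.
$596.5k: truthful payoff $63k, deviation payoff $0k → loss $63k.
$142.7k: outcomes coincide → loss $0k.
$718.7k: outcomes coincide → loss $0k.
$232.7k: outcomes coincide → loss $0k.
$546.2k: truthful payoff $113.3k, deviation payoff $0k → loss $113.3k.
$189.7k: outcomes coincide → loss $0k.
Total loss = $63k + $113.3k = $176.3k.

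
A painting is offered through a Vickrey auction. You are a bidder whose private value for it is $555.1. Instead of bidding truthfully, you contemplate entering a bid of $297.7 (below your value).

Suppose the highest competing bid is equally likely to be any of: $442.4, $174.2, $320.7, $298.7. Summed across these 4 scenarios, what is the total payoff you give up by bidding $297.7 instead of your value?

The deviation costs you only when the competing bid falls strictly between $297.7 and $555.1; elsewhere both bids give the same outcome.
$442.4: truthful payoff $112.7, deviation payoff $0 → loss $112.7.
$174.2: outcomes coincide → loss $0.
$320.7: truthful payoff $234.4, deviation payoff $0 → loss $234.4.
$298.7: truthful payoff $256.4, deviation payoff $0 → loss $256.4.
Total loss = $112.7 + $234.4 + $256.4 = $603.5.
Because the price is fixed by the runner-up's bid, deviating from your value can only change a good outcome into a bad one — never the reverse.

$603.5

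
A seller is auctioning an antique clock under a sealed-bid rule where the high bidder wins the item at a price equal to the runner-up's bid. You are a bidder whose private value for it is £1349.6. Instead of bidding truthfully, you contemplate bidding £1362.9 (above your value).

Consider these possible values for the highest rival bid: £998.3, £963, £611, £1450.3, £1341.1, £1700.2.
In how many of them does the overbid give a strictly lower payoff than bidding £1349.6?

0

The deviation hurts exactly when the highest competing bid lies strictly between £1349.6 and £1362.9 — overbidding then wins at a price above your value.
£998.3: below both → same outcome either way.
£963: below both → same outcome either way.
£611: below both → same outcome either way.
£1450.3: above both → same outcome either way.
£1341.1: below both → same outcome either way.
£1700.2: above both → same outcome either way.
Count: 0.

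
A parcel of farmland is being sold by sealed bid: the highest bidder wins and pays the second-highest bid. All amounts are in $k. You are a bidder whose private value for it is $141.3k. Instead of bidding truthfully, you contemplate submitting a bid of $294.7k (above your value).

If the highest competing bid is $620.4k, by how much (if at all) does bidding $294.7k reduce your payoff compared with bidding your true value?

Bidding your value $141.3k: you lose (since $141.3k < $620.4k). Payoff $0k.
Bidding $294.7k: you lose. Payoff $0k.
Difference = $0k − $0k = $0k; both bids lead to the same outcome because the competing bid is above both your value and your alternative bid.

$0k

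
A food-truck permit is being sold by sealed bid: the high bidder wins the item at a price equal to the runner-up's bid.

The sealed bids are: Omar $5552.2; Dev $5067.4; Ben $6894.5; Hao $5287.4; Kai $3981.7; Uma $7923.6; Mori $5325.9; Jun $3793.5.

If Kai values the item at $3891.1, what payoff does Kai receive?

Highest bid: Uma at $7923.6, so Uma wins.
Second-highest bid: Ben at $6894.5 — that is the price the winner pays.
Kai did not win, so Kai pays nothing and receives nothing: payoff $0.

$0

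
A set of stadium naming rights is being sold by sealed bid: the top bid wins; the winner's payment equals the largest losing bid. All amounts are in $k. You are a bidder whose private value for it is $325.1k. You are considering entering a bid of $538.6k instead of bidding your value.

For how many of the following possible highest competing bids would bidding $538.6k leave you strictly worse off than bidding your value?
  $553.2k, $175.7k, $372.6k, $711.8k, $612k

1

The deviation hurts exactly when the highest competing bid lies strictly between $325.1k and $538.6k — overbidding then wins at a price above your value.
$553.2k: above both → same outcome either way.
$175.7k: below both → same outcome either way.
$372.6k: inside the interval → strictly worse (loss $47.5k).
$711.8k: above both → same outcome either way.
$612k: above both → same outcome either way.
Count: 1.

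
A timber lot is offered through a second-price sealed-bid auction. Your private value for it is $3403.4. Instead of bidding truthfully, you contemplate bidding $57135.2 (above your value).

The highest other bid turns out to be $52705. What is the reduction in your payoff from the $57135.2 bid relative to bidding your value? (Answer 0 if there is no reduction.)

$49301.6

Bidding your value $3403.4: you lose (since $3403.4 < $52705). Payoff $0.
Bidding $57135.2: you win and pay $52705. Payoff $3403.4 − $52705 = −$49301.6.
The competing bid $52705 lies between your value and your inflated bid, so overbidding wins an item priced above your value.
Loss from deviating = $0 − (−$49301.6) = $49301.6.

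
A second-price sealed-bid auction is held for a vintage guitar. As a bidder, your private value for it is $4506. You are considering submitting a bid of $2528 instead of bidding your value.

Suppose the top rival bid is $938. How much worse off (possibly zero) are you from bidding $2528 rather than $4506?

Bidding your value $4506: you win (since $4506 > $938) and pay $938. Payoff $3568.
Bidding $2528: you win and pay $938. Payoff $4506 − $938 = $3568.
Difference = $3568 − $3568 = $0; both bids lead to the same outcome because the competing bid is below both your value and your alternative bid.

$0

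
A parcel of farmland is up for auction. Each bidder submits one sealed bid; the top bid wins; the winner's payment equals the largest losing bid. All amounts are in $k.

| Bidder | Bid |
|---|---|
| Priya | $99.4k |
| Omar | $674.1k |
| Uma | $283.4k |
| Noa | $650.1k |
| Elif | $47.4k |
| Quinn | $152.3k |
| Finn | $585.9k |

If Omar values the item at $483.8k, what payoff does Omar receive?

Highest bid: Omar at $674.1k, so Omar wins.
Second-highest bid: Noa at $650.1k — that is the price the winner pays.
Omar's payoff = value − price = $483.8k − $650.1k = −$166.3k.

−$166.3k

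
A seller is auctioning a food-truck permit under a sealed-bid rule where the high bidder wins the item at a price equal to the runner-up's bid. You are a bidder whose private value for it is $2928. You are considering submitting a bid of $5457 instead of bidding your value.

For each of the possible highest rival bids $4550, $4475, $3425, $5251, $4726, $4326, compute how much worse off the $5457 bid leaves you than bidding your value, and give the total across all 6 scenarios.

$9185

The deviation costs you only when the competing bid falls strictly between $2928 and $5457; elsewhere both bids give the same outcome.
$4550: truthful payoff $0, deviation payoff −$1622 → loss $1622.
$4475: truthful payoff $0, deviation payoff −$1547 → loss $1547.
$3425: truthful payoff $0, deviation payoff −$497 → loss $497.
$5251: truthful payoff $0, deviation payoff −$2323 → loss $2323.
$4726: truthful payoff $0, deviation payoff −$1798 → loss $1798.
$4326: truthful payoff $0, deviation payoff −$1398 → loss $1398.
Total loss = $1622 + $1547 + $497 + $2323 + $1798 + $1398 = $9185.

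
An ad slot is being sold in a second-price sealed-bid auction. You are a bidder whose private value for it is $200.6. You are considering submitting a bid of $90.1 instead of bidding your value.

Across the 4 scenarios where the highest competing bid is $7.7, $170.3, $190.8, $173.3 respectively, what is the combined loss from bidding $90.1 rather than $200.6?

$67.4

The deviation costs you only when the competing bid falls strictly between $90.1 and $200.6; elsewhere both bids give the same outcome.
$7.7: outcomes coincide → loss $0.
$170.3: truthful payoff $30.3, deviation payoff $0 → loss $30.3.
$190.8: truthful payoff $9.8, deviation payoff $0 → loss $9.8.
$173.3: truthful payoff $27.3, deviation payoff $0 → loss $27.3.
Total loss = $30.3 + $9.8 + $27.3 = $67.4.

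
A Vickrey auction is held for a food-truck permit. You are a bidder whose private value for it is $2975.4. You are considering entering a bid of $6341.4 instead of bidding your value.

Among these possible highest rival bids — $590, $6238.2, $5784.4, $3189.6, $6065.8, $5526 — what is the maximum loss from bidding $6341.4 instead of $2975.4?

$590: same outcome either way → loss $0.
$6238.2: truthful gives $0, deviation gives −$3262.8 → loss $3262.8.
$5784.4: truthful gives $0, deviation gives −$2809 → loss $2809.
$3189.6: truthful gives $0, deviation gives −$214.2 → loss $214.2.
$6065.8: truthful gives $0, deviation gives −$3090.4 → loss $3090.4.
$5526: truthful gives $0, deviation gives −$2550.6 → loss $2550.6.
Maximum loss: $3262.8.

$3262.8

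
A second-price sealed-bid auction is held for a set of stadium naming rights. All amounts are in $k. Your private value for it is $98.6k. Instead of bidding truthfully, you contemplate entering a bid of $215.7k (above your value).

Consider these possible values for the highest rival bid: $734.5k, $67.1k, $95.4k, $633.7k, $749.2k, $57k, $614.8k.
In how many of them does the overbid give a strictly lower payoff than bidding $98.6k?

0

The deviation hurts exactly when the highest competing bid lies strictly between $98.6k and $215.7k — overbidding then wins at a price above your value.
$734.5k: above both → same outcome either way.
$67.1k: below both → same outcome either way.
$95.4k: below both → same outcome either way.
$633.7k: above both → same outcome either way.
$749.2k: above both → same outcome either way.
$57k: below both → same outcome either way.
$614.8k: above both → same outcome either way.
Count: 0.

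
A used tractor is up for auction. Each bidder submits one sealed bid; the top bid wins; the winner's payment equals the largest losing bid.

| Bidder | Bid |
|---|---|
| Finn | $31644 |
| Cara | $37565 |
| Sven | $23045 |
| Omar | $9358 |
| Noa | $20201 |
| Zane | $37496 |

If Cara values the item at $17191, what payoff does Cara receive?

Highest bid: Cara at $37565, so Cara wins.
Second-highest bid: Zane at $37496 — that is the price the winner pays.
Cara's payoff = value − price = $17191 − $37496 = −$20305.

−$20305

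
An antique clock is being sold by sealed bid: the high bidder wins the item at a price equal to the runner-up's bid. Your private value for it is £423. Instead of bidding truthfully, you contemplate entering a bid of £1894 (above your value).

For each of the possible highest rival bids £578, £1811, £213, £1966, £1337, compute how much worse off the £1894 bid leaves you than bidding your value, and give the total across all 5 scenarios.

The deviation costs you only when the competing bid falls strictly between £423 and £1894; elsewhere both bids give the same outcome.
£578: truthful payoff £0, deviation payoff −£155 → loss £155.
£1811: truthful payoff £0, deviation payoff −£1388 → loss £1388.
£213: outcomes coincide → loss £0.
£1966: outcomes coincide → loss £0.
£1337: truthful payoff £0, deviation payoff −£914 → loss £914.
Total loss = £155 + £1388 + £914 = £2457.

£2457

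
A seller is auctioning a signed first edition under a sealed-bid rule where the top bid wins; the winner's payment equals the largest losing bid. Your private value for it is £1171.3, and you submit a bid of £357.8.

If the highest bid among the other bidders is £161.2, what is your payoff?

Your bid £357.8 exceeds the highest competing bid £161.2, so you win.
In a second-price auction the winner pays the second-highest bid, £161.2.
Payoff = value − price = £1171.3 − £161.2 = £1010.1.

£1010.1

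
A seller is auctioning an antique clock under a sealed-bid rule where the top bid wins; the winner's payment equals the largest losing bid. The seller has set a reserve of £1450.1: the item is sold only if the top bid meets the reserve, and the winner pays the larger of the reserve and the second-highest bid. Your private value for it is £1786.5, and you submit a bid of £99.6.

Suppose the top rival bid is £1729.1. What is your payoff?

Your bid £99.6 is below the highest competing bid £1729.1, so you lose. Payoff £0.

£0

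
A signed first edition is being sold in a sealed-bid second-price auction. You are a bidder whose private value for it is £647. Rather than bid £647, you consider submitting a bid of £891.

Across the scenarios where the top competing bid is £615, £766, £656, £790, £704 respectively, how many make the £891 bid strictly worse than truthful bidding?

The deviation hurts exactly when the highest competing bid lies strictly between £647 and £891 — overbidding then wins at a price above your value.
£615: below both → same outcome either way.
£766: inside the interval → strictly worse (loss £119).
£656: inside the interval → strictly worse (loss £9).
£790: inside the interval → strictly worse (loss £143).
£704: inside the interval → strictly worse (loss £57).
Count: 4.

4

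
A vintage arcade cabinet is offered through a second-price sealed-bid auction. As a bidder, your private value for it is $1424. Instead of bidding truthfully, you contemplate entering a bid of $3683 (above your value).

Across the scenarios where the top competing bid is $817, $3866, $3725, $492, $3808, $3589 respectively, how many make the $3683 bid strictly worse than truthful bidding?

The deviation hurts exactly when the highest competing bid lies strictly between $1424 and $3683 — overbidding then wins at a price above your value.
$817: below both → same outcome either way.
$3866: above both → same outcome either way.
$3725: above both → same outcome either way.
$492: below both → same outcome either way.
$3808: above both → same outcome either way.
$3589: inside the interval → strictly worse (loss $2165).
Count: 1.

1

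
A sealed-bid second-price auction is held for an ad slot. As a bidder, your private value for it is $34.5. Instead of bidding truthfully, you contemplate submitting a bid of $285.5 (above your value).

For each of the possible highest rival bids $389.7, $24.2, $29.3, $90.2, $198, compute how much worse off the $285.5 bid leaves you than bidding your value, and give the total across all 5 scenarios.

$219.2

The deviation costs you only when the competing bid falls strictly between $34.5 and $285.5; elsewhere both bids give the same outcome.
$389.7: outcomes coincide → loss $0.
$24.2: outcomes coincide → loss $0.
$29.3: outcomes coincide → loss $0.
$90.2: truthful payoff $0, deviation payoff −$55.7 → loss $55.7.
$198: truthful payoff $0, deviation payoff −$163.5 → loss $163.5.
Total loss = $55.7 + $163.5 = $219.2.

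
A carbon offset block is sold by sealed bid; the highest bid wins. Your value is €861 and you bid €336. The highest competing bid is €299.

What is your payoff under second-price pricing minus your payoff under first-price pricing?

€37

You have the highest bid, so you win under either rule.
Second-price: pay €299 → payoff €562.
First-price: pay your own bid €336 → payoff €525.
Difference = €562 − (€525) = €37.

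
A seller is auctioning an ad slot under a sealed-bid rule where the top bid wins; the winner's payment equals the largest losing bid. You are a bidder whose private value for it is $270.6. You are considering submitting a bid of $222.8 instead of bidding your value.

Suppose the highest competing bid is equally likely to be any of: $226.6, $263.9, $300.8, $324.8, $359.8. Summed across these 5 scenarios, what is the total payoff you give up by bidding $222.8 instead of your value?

The deviation costs you only when the competing bid falls strictly between $222.8 and $270.6; elsewhere both bids give the same outcome.
$226.6: truthful payoff $44, deviation payoff $0 → loss $44.
$263.9: truthful payoff $6.7, deviation payoff $0 → loss $6.7.
$300.8: outcomes coincide → loss $0.
$324.8: outcomes coincide → loss $0.
$359.8: outcomes coincide → loss $0.
Total loss = $44 + $6.7 = $50.7.

$50.7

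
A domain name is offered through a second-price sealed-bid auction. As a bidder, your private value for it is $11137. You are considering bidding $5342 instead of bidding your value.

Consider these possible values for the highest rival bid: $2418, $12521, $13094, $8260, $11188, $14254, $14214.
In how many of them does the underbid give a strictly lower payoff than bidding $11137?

1

The deviation hurts exactly when the highest competing bid lies strictly between $5342 and $11137 — underbidding then forfeits a profitable win.
$2418: below both → same outcome either way.
$12521: above both → same outcome either way.
$13094: above both → same outcome either way.
$8260: inside the interval → strictly worse (loss $2877).
$11188: above both → same outcome either way.
$14254: above both → same outcome either way.
$14214: above both → same outcome either way.
Count: 1.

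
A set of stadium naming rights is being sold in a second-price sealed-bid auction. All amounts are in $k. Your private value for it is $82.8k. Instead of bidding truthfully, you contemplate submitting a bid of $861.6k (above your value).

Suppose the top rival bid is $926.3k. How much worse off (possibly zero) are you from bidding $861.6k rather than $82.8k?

$0k

Bidding your value $82.8k: you lose (since $82.8k < $926.3k). Payoff $0k.
Bidding $861.6k: you lose. Payoff $0k.
Difference = $0k − $0k = $0k; both bids lead to the same outcome because the competing bid is above both your value and your alternative bid.
Because the price is fixed by the runner-up's bid, deviating from your value can only change a good outcome into a bad one — never the reverse.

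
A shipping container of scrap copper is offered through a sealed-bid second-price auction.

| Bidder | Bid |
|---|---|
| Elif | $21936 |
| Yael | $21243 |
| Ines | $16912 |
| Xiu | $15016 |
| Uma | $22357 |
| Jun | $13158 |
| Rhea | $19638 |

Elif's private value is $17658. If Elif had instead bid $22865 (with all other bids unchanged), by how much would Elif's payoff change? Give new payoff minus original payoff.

The highest bid among the other bidders is $22357; Elif's bid doesn't change that.
Original bid $21936: Elif is not highest (top rival bid is $22357); payoff $0.
Alternative bid $22865: Elif is highest, pays the top rival bid $22357; payoff $17658 − $22357 = −$4699.
Change in payoff = −$4699 − ($0) = −$4699.

−$4699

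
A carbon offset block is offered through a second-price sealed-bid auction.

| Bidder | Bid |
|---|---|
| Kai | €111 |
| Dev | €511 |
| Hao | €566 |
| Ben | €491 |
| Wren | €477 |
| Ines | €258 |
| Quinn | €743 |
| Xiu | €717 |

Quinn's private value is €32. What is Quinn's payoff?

−€685

Highest bid: Quinn at €743, so Quinn wins.
Second-highest bid: Xiu at €717 — that is the price the winner pays.
Quinn's payoff = value − price = €32 − €717 = −€685.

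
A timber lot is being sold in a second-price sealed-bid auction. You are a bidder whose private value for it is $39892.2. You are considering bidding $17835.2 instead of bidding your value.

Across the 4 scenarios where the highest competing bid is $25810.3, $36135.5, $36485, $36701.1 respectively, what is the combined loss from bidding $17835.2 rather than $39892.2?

$24436.9

The deviation costs you only when the competing bid falls strictly between $17835.2 and $39892.2; elsewhere both bids give the same outcome.
$25810.3: truthful payoff $14081.9, deviation payoff $0 → loss $14081.9.
$36135.5: truthful payoff $3756.7, deviation payoff $0 → loss $3756.7.
$36485: truthful payoff $3407.2, deviation payoff $0 → loss $3407.2.
$36701.1: truthful payoff $3191.1, deviation payoff $0 → loss $3191.1.
Total loss = $14081.9 + $3756.7 + $3407.2 + $3191.1 = $24436.9.
Because the price is fixed by the runner-up's bid, deviating from your value can only change a good outcome into a bad one — never the reverse.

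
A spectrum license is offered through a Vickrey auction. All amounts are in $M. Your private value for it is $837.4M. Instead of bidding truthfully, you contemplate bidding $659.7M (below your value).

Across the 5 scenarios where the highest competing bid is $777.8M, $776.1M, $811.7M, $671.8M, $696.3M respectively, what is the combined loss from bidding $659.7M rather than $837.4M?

The deviation costs you only when the competing bid falls strictly between $659.7M and $837.4M; elsewhere both bids give the same outcome.
$777.8M: truthful payoff $59.6M, deviation payoff $0M → loss $59.6M.
$776.1M: truthful payoff $61.3M, deviation payoff $0M → loss $61.3M.
$811.7M: truthful payoff $25.7M, deviation payoff $0M → loss $25.7M.
$671.8M: truthful payoff $165.6M, deviation payoff $0M → loss $165.6M.
$696.3M: truthful payoff $141.1M, deviation payoff $0M → loss $141.1M.
Total loss = $59.6M + $61.3M + $25.7M + $165.6M + $141.1M = $453.3M.

$453.3M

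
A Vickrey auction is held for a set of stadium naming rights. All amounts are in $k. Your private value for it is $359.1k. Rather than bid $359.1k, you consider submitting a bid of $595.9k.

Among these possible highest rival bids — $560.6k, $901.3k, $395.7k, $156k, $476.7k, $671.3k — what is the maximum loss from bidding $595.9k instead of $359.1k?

$560.6k: truthful gives $0k, deviation gives −$201.5k → loss $201.5k.
$901.3k: same outcome either way → loss $0k.
$395.7k: truthful gives $0k, deviation gives −$36.6k → loss $36.6k.
$156k: same outcome either way → loss $0k.
$476.7k: truthful gives $0k, deviation gives −$117.6k → loss $117.6k.
$671.3k: same outcome either way → loss $0k.
Maximum loss: $201.5k.

$201.5k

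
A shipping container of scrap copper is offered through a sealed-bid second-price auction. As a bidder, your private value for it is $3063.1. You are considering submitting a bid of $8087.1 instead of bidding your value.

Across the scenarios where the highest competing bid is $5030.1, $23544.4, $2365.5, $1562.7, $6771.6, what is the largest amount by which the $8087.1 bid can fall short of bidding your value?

$5030.1: truthful gives $0, deviation gives −$1967 → loss $1967.
$23544.4: same outcome either way → loss $0.
$2365.5: same outcome either way → loss $0.
$1562.7: same outcome either way → loss $0.
$6771.6: truthful gives $0, deviation gives −$3708.5 → loss $3708.5.
Maximum loss: $3708.5.

$3708.5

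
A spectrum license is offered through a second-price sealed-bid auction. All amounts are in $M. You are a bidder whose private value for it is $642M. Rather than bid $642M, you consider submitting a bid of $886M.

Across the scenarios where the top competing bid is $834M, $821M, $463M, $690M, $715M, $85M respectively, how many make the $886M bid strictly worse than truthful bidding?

The deviation hurts exactly when the highest competing bid lies strictly between $642M and $886M — overbidding then wins at a price above your value.
$834M: inside the interval → strictly worse (loss $192M).
$821M: inside the interval → strictly worse (loss $179M).
$463M: below both → same outcome either way.
$690M: inside the interval → strictly worse (loss $48M).
$715M: inside the interval → strictly worse (loss $73M).
$85M: below both → same outcome either way.
Count: 4.

4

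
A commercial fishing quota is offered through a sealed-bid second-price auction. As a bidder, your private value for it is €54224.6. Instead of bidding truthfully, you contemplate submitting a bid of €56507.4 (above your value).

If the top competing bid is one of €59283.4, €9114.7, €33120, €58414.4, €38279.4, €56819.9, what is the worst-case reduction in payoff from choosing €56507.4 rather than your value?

€0

€59283.4: same outcome either way → loss €0.
€9114.7: same outcome either way → loss €0.
€33120: same outcome either way → loss €0.
€58414.4: same outcome either way → loss €0.
€38279.4: same outcome either way → loss €0.
€56819.9: same outcome either way → loss €0.
Maximum loss: €0.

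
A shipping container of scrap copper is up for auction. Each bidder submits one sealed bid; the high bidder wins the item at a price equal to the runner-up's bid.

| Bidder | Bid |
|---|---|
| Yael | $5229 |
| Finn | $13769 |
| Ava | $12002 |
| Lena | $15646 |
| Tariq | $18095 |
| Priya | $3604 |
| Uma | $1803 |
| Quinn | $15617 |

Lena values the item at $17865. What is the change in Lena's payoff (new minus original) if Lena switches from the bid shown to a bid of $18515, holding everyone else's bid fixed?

The highest bid among the other bidders is $18095; Lena's bid doesn't change that.
Original bid $15646: Lena is not highest (top rival bid is $18095); payoff $0.
Alternative bid $18515: Lena is highest, pays the top rival bid $18095; payoff $17865 − $18095 = −$230.
Change in payoff = −$230 − ($0) = −$230.

−$230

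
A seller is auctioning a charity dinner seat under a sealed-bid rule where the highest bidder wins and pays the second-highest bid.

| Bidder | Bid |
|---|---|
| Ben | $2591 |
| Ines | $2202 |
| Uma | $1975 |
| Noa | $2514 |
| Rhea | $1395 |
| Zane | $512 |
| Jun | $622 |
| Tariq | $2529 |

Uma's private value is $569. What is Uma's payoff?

$0

Highest bid: Ben at $2591, so Ben wins.
Second-highest bid: Tariq at $2529 — that is the price the winner pays.
Uma did not win, so Uma pays nothing and receives nothing: payoff $0.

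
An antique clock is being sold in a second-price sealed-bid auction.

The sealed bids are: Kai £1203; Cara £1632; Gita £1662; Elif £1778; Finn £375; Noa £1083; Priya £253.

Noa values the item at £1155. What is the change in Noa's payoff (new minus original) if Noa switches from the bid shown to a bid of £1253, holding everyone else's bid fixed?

The highest bid among the other bidders is £1778; Noa's bid doesn't change that.
Original bid £1083: Noa is not highest (top rival bid is £1778); payoff £0.
Alternative bid £1253: Noa is not highest (top rival bid is £1778); payoff £0.
Change in payoff = £0 − (£0) = £0.

£0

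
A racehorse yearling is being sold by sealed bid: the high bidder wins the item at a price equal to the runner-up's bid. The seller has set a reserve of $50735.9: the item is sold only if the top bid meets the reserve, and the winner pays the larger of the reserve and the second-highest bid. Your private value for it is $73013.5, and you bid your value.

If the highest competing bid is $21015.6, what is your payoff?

Your bid $73013.5 is the highest and exceeds the reserve.
Price = max(second-highest bid, reserve) = max($21015.6, $50735.9) = $50735.9.
Payoff = $73013.5 − $50735.9 = $22277.6.

$22277.6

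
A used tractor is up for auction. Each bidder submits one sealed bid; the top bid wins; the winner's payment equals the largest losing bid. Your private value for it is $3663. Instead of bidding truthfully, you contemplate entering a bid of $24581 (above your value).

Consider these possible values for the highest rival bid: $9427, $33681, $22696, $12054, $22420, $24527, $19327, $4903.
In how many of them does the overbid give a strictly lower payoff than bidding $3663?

7

The deviation hurts exactly when the highest competing bid lies strictly between $3663 and $24581 — overbidding then wins at a price above your value.
$9427: inside the interval → strictly worse (loss $5764).
$33681: above both → same outcome either way.
$22696: inside the interval → strictly worse (loss $19033).
$12054: inside the interval → strictly worse (loss $8391).
$22420: inside the interval → strictly worse (loss $18757).
$24527: inside the interval → strictly worse (loss $20864).
$19327: inside the interval → strictly worse (loss $15664).
$4903: inside the interval → strictly worse (loss $1240).
Count: 7.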